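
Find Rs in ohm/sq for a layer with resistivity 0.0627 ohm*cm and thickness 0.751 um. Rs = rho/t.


Step 1: Convert thickness to cm: t = 0.751 um = 7.5100e-05 cm
Step 2: Rs = rho / t = 0.0627 / 7.5100e-05
Step 3: Rs = 834.9 ohm/sq

834.9


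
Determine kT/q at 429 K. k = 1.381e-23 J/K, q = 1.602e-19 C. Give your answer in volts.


Step 1: kT = 1.381e-23 * 429 = 5.92449e-21 J
Step 2: Vt = kT/q = 5.92449e-21 / 1.602e-19
Step 3: Vt = 0.03698 V

0.03698


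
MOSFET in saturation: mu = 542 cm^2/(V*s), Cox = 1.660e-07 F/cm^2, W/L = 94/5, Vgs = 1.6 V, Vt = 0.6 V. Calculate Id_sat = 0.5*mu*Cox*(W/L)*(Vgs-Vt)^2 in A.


Step 1: Overdrive voltage Vov = Vgs - Vt = 1.6 - 0.6 = 1.0 V
Step 2: W/L = 94/5 = 18.8
Step 3: Id = 0.5 * 542 * 1.660e-07 * 18.8 * 1.0^2
Step 4: Id = 8.46e-04 A

8.46e-04


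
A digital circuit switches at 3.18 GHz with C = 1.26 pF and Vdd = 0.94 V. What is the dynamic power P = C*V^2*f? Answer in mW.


Step 1: V^2 = 0.94^2 = 0.8836 V^2
Step 2: P = C*V^2*f = 1.26e-12 F * 0.8836 * 3.18e9 Hz
Step 3: P = 3.54040848e-03 W
Step 4: P = 3.54 mW

3.54


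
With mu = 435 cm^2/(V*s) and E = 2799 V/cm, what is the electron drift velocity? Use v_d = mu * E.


Step 1: v_d = mu * E
Step 2: v_d = 435 * 2799 = 1217565
Step 3: v_d = 1.22e+06 cm/s

1.22e+06


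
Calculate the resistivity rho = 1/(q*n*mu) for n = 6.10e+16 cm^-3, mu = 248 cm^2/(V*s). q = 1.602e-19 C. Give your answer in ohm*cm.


Step 1: sigma = q * n * mu = 1.602e-19 * 6.10e+16 * 248 = 2.42351e+00 S/cm
Step 2: rho = 1 / sigma = 1 / 2.42351e+00 = 0.4126 ohm*cm

0.4126


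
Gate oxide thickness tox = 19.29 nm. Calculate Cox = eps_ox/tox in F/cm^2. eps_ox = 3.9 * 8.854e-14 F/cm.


Step 1: eps_ox = 3.9 * 8.854e-14 = 3.45306e-13 F/cm
Step 2: tox in cm = 19.29 nm * 1e-7 = 1.9290e-06 cm
Step 3: Cox = 3.45306e-13 / 1.9290e-06 = 1.79e-07 F/cm^2

1.79e-07


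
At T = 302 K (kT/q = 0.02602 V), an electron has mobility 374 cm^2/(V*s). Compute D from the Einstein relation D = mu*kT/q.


Step 1: D = mu * (kT/q)
Step 2: D = 374 * 0.02602
Step 3: D = 9.73 cm^2/s

9.73


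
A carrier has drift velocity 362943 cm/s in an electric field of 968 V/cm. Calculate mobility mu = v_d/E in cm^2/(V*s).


Step 1: mu = v_d / E
Step 2: mu = 362943 / 968
Step 3: mu = 374.94 cm^2/(V*s)

374.94


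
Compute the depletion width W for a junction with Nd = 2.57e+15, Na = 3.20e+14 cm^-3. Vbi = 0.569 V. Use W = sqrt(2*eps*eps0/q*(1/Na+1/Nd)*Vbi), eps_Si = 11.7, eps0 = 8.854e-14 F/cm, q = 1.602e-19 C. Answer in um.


Step 1: 1/Na + 1/Nd = 1/3.20e+14 + 1/2.57e+15 = 3.51411e-15
Step 2: 2*eps*eps0/q = 2*11.7*8.854e-14/1.602e-19 = 1.293281e+07
Step 3: W^2 = 1.293281e+07 * 3.51411e-15 * 0.569 = 2.58595e-08
Step 4: W = sqrt(2.58595e-08) = 1.608e-04 cm = 1.608 um

1.608


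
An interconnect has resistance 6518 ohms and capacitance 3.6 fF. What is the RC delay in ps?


Step 1: tau = R * C
Step 2: tau = 6518 * 3.6 fF = 6518 * 3.6e-15 F
Step 3: tau = 2.34648e-11 s = 23.4648 ps

23.4648


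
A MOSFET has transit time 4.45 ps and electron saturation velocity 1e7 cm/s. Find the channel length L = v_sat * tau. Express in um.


Step 1: tau in seconds = 4.45 ps * 1e-12 = 4.4500e-12 s
Step 2: L = v_sat * tau = 1e7 * 4.4500e-12 = 4.4500e-05 cm
Step 3: L in um = 4.4500e-05 * 1e4 = 0.445 um

0.445


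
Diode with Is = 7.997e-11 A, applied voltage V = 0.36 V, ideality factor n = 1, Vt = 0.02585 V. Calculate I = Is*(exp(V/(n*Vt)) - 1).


Step 1: V/(n*Vt) = 0.36/(1*0.02585) = 13.9265
Step 2: exp(13.9265) = 1.1174e+06
Step 3: I = 7.997e-11 * (1.1174e+06 - 1) = 8.94e-05 A

8.94e-05


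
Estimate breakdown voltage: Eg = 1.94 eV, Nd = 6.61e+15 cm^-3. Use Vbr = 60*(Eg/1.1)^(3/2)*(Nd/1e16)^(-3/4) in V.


Step 1: Eg/1.1 = 1.94/1.1 = 1.763636
Step 2: (Eg/1.1)^1.5 = 1.763636^1.5 = 2.342143
Step 3: (Nd/1e16)^(-0.75) = (0.661)^(-0.75) = 1.364108
Step 4: Vbr = 60 * 2.342143 * 1.364108 = 191.7 V

191.7


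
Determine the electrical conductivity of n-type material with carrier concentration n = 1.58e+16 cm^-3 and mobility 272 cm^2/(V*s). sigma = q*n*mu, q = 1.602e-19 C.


Step 1: sigma = q * n * mu
Step 2: sigma = 1.602e-19 * 1.58e+16 * 272
Step 3: sigma = 6.885e-01 S/cm

6.885e-01


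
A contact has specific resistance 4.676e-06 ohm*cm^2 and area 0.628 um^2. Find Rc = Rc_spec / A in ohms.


Step 1: Convert area to cm^2: 0.628 um^2 = 6.2800e-09 cm^2
Step 2: Rc = Rc_spec / A = 4.676e-06 / 6.2800e-09
Step 3: Rc = 7.45e+02 ohms

7.45e+02


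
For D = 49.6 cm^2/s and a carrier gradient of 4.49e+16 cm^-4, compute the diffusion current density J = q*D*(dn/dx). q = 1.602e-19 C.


Step 1: J = q * D * (dn/dx)
Step 2: J = 1.602e-19 * 49.6 * 4.49e+16
Step 3: J = 3.57e-01 A/cm^2

3.57e-01


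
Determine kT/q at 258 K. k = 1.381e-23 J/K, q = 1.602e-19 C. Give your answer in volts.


Step 1: kT = 1.381e-23 * 258 = 3.56298e-21 J
Step 2: Vt = kT/q = 3.56298e-21 / 1.602e-19
Step 3: Vt = 0.02224 V

0.02224


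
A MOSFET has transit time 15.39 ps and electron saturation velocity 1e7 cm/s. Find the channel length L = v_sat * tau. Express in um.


Step 1: tau in seconds = 15.39 ps * 1e-12 = 1.5390e-11 s
Step 2: L = v_sat * tau = 1e7 * 1.5390e-11 = 1.5390e-04 cm
Step 3: L in um = 1.5390e-04 * 1e4 = 1.539 um

1.539


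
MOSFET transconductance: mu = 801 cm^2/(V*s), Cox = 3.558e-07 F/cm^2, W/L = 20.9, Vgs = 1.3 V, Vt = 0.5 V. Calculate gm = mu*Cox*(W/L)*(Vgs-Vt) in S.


Step 1: Vov = Vgs - Vt = 1.3 - 0.5 = 0.8 V
Step 2: gm = mu * Cox * (W/L) * Vov
Step 3: gm = 801 * 3.558e-07 * 20.9 * 0.8 = 4.77e-03 S

4.77e-03


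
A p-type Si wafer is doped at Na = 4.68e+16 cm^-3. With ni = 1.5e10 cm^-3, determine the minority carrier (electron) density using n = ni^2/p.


Step 1: Majority hole concentration p ≈ Na = 4.68e+16 cm^-3
Step 2: n = ni^2 / Na = (1.5e10)^2 / 4.68e+16
Step 3: n = 4.81e+03 cm^-3

4.81e+03


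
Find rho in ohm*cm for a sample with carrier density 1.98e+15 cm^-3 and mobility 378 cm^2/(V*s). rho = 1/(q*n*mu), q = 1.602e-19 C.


Step 1: sigma = q * n * mu = 1.602e-19 * 1.98e+15 * 378 = 1.19900e-01 S/cm
Step 2: rho = 1 / sigma = 1 / 1.19900e-01 = 8.34 ohm*cm

8.34


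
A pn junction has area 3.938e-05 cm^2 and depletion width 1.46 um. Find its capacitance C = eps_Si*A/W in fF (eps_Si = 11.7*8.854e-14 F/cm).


Step 1: eps_Si = 11.7 * 8.854e-14 = 1.035918e-12 F/cm
Step 2: W in cm = 1.46 * 1e-4 = 1.46e-04 cm
Step 3: C = 1.035918e-12 * 3.938e-05 / 1.46e-04 = 2.794140e-13 F
Step 4: C = 279.41 fF

279.41


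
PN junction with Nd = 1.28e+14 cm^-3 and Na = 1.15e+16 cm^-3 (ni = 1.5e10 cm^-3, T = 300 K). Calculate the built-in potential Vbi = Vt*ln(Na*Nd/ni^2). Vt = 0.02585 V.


Step 1: Compute Na*Nd/ni^2 = 1.15e+16 * 1.28e+14 / (1.5e10)^2 = 6.5422e+09
Step 2: ln(6.5422e+09) = 22.6015
Step 3: Vbi = 0.02585 * 22.6015 = 0.584 V

0.584


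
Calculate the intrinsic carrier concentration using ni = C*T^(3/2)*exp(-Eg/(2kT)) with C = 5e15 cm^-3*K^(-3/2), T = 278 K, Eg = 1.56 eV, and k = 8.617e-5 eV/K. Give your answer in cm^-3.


Step 1: Compute kT = 8.617e-5 * 278 = 0.02395526 eV
Step 2: Exponent = -Eg/(2kT) = -1.56/(2*0.02395526) = -32.56070
Step 3: T^(3/2) = 278^1.5 = 4635.19
Step 4: ni = 5e15 * 4635.19 * exp(-32.56070) = 1.68e+05 cm^-3

1.68e+05


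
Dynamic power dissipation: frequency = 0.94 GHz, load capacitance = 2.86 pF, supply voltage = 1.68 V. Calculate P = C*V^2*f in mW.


Step 1: V^2 = 1.68^2 = 2.8224 V^2
Step 2: P = C*V^2*f = 2.86e-12 F * 2.8224 * 0.94e9 Hz
Step 3: P = 7.58774016e-03 W
Step 4: P = 7.588 mW

7.588


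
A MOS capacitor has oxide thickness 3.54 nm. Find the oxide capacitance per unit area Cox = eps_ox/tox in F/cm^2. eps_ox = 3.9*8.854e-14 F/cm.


Step 1: eps_ox = 3.9 * 8.854e-14 = 3.45306e-13 F/cm
Step 2: tox in cm = 3.54 nm * 1e-7 = 3.5400e-07 cm
Step 3: Cox = 3.45306e-13 / 3.5400e-07 = 9.75e-07 F/cm^2

9.75e-07


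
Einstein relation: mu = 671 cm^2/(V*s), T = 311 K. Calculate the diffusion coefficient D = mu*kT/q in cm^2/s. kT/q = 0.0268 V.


Step 1: D = mu * (kT/q)
Step 2: D = 671 * 0.0268
Step 3: D = 17.98 cm^2/s

17.98


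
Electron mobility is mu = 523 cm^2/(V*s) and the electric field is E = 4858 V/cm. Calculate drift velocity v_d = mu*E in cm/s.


Step 1: v_d = mu * E
Step 2: v_d = 523 * 4858 = 2540734
Step 3: v_d = 2.54e+06 cm/s

2.54e+06


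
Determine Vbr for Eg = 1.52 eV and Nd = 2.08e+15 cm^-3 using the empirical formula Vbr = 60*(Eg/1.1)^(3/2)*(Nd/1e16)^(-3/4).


Step 1: Eg/1.1 = 1.52/1.1 = 1.381818
Step 2: (Eg/1.1)^1.5 = 1.381818^1.5 = 1.624337
Step 3: (Nd/1e16)^(-0.75) = (0.208)^(-0.75) = 3.246777
Step 4: Vbr = 60 * 1.624337 * 3.246777 = 316.4 V

316.4


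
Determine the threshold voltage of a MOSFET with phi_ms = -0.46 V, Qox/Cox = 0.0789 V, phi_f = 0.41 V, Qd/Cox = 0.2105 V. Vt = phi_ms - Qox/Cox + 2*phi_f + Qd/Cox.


Step 1: Vt = phi_ms - Qox/Cox + 2*phi_f + Qd/Cox
Step 2: Vt = -0.46 - 0.0789 + 2*0.41 + 0.2105
Step 3: Vt = -0.46 - 0.0789 + 0.82 + 0.2105
Step 4: Vt = 0.4916 V

0.4916


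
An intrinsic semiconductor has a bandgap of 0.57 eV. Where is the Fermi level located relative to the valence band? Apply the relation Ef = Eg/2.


Step 1: For an intrinsic semiconductor, the Fermi level sits at midgap.
Step 2: Ef = Eg / 2 = 0.57 / 2 = 0.285 eV

0.285


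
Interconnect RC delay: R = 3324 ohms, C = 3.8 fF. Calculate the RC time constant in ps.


Step 1: tau = R * C
Step 2: tau = 3324 * 3.8 fF = 3324 * 3.8e-15 F
Step 3: tau = 1.26312e-11 s = 12.6312 ps

12.6312


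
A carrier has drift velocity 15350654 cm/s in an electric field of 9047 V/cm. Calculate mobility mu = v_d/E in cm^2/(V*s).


Step 1: mu = v_d / E
Step 2: mu = 15350654 / 9047
Step 3: mu = 1696.77 cm^2/(V*s)

1696.77


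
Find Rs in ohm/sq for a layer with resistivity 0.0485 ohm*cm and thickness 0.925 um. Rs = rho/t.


Step 1: Convert thickness to cm: t = 0.925 um = 9.2500e-05 cm
Step 2: Rs = rho / t = 0.0485 / 9.2500e-05
Step 3: Rs = 524.3 ohm/sq

524.3


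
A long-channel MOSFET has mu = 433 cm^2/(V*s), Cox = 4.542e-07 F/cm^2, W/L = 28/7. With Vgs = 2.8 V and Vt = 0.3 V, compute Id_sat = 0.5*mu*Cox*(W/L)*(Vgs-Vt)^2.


Step 1: Overdrive voltage Vov = Vgs - Vt = 2.8 - 0.3 = 2.5 V
Step 2: W/L = 28/7 = 4
Step 3: Id = 0.5 * 433 * 4.542e-07 * 4 * 2.5^2
Step 4: Id = 2.46e-03 A

2.46e-03


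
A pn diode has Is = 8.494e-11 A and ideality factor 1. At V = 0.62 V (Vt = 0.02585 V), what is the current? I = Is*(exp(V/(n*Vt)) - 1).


Step 1: V/(n*Vt) = 0.62/(1*0.02585) = 23.9845
Step 2: exp(23.9845) = 2.6082e+10
Step 3: I = 8.494e-11 * (2.6082e+10 - 1) = 2.22e+00 A

2.22e+00


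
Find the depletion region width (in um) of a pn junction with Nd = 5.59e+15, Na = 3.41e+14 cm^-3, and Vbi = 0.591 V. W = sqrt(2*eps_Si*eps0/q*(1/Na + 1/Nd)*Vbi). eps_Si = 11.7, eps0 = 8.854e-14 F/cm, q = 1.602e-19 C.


Step 1: 1/Na + 1/Nd = 1/3.41e+14 + 1/5.59e+15 = 3.11144e-15
Step 2: 2*eps*eps0/q = 2*11.7*8.854e-14/1.602e-19 = 1.293281e+07
Step 3: W^2 = 1.293281e+07 * 3.11144e-15 * 0.591 = 2.37816e-08
Step 4: W = sqrt(2.37816e-08) = 1.542e-04 cm = 1.542 um

1.542


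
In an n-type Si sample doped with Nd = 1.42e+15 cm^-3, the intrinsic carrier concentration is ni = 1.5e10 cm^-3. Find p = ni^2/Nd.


Step 1: Since Nd >> ni, n ≈ Nd = 1.42e+15 cm^-3
Step 2: p = ni^2 / n = (1.5e10)^2 / 1.42e+15
Step 3: p = 2.25e20 / 1.42e+15 = 1.58e+05 cm^-3

1.58e+05


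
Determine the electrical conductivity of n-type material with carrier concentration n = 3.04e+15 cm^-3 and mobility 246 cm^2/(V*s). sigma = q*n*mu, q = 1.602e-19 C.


Step 1: sigma = q * n * mu
Step 2: sigma = 1.602e-19 * 3.04e+15 * 246
Step 3: sigma = 1.198e-01 S/cm

1.198e-01


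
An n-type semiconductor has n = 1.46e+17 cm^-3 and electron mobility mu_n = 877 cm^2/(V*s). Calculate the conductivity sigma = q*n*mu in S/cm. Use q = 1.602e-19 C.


Step 1: sigma = q * n * mu
Step 2: sigma = 1.602e-19 * 1.46e+17 * 877
Step 3: sigma = 2.051e+01 S/cm

2.051e+01


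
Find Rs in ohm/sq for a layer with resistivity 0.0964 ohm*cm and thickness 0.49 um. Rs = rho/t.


Step 1: Convert thickness to cm: t = 0.49 um = 4.9000e-05 cm
Step 2: Rs = rho / t = 0.0964 / 4.9000e-05
Step 3: Rs = 1967.3 ohm/sq

1967.3


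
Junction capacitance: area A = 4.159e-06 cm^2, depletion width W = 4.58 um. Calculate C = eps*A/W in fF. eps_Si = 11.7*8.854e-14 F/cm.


Step 1: eps_Si = 11.7 * 8.854e-14 = 1.035918e-12 F/cm
Step 2: W in cm = 4.58 * 1e-4 = 4.58e-04 cm
Step 3: C = 1.035918e-12 * 4.159e-06 / 4.58e-04 = 9.406950e-15 F
Step 4: C = 9.41 fF

9.41


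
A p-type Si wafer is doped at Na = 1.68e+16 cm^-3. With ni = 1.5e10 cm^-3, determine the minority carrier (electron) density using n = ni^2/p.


Step 1: Majority hole concentration p ≈ Na = 1.68e+16 cm^-3
Step 2: n = ni^2 / Na = (1.5e10)^2 / 1.68e+16
Step 3: n = 1.34e+04 cm^-3

1.34e+04


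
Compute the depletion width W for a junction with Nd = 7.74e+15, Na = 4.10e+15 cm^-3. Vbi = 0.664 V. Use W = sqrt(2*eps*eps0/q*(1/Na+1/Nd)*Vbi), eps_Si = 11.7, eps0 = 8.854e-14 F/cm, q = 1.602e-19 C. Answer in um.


Step 1: 1/Na + 1/Nd = 1/4.10e+15 + 1/7.74e+15 = 3.73101e-16
Step 2: 2*eps*eps0/q = 2*11.7*8.854e-14/1.602e-19 = 1.293281e+07
Step 3: W^2 = 1.293281e+07 * 3.73101e-16 * 0.664 = 3.20396e-09
Step 4: W = sqrt(3.20396e-09) = 5.660e-05 cm = 0.566 um

0.566


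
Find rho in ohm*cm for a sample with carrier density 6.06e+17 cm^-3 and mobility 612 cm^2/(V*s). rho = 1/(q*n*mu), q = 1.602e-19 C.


Step 1: sigma = q * n * mu = 1.602e-19 * 6.06e+17 * 612 = 5.94137e+01 S/cm
Step 2: rho = 1 / sigma = 1 / 5.94137e+01 = 0.01683 ohm*cm

0.01683


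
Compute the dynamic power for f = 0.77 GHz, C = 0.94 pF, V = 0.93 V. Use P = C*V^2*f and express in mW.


Step 1: V^2 = 0.93^2 = 0.8649 V^2
Step 2: P = C*V^2*f = 0.94e-12 F * 0.8649 * 0.77e9 Hz
Step 3: P = 6.2601462e-04 W
Step 4: P = 0.626 mW

0.626


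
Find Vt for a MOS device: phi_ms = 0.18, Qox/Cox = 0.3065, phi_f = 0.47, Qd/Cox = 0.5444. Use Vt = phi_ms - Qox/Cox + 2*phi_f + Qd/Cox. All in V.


Step 1: Vt = phi_ms - Qox/Cox + 2*phi_f + Qd/Cox
Step 2: Vt = 0.18 - 0.3065 + 2*0.47 + 0.5444
Step 3: Vt = 0.18 - 0.3065 + 0.94 + 0.5444
Step 4: Vt = 1.3579 V

1.3579


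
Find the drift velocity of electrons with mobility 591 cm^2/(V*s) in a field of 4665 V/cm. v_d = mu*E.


Step 1: v_d = mu * E
Step 2: v_d = 591 * 4665 = 2757015
Step 3: v_d = 2.76e+06 cm/s

2.76e+06


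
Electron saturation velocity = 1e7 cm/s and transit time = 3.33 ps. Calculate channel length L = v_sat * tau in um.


Step 1: tau in seconds = 3.33 ps * 1e-12 = 3.3300e-12 s
Step 2: L = v_sat * tau = 1e7 * 3.3300e-12 = 3.3300e-05 cm
Step 3: L in um = 3.3300e-05 * 1e4 = 0.333 um

0.333


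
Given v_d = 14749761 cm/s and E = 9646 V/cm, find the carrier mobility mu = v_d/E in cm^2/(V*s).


Step 1: mu = v_d / E
Step 2: mu = 14749761 / 9646
Step 3: mu = 1529.11 cm^2/(V*s)

1529.11


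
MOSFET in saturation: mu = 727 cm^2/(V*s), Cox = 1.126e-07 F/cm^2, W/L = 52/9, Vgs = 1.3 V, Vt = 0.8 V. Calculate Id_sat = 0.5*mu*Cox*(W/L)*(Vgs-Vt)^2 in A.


Step 1: Overdrive voltage Vov = Vgs - Vt = 1.3 - 0.8 = 0.5 V
Step 2: W/L = 52/9 = 5.77778
Step 3: Id = 0.5 * 727 * 1.126e-07 * 5.77778 * 0.5^2
Step 4: Id = 5.91e-05 A

5.91e-05


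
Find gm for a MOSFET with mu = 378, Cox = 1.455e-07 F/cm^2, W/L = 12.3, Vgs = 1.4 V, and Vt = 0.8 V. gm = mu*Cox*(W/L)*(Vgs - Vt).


Step 1: Vov = Vgs - Vt = 1.4 - 0.8 = 0.6 V
Step 2: gm = mu * Cox * (W/L) * Vov
Step 3: gm = 378 * 1.455e-07 * 12.3 * 0.6 = 4.06e-04 S

4.06e-04


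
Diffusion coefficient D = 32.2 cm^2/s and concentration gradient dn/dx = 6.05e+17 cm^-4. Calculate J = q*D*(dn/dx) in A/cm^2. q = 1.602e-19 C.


Step 1: J = q * D * (dn/dx)
Step 2: J = 1.602e-19 * 32.2 * 6.05e+17
Step 3: J = 3.12e+00 A/cm^2

3.12e+00


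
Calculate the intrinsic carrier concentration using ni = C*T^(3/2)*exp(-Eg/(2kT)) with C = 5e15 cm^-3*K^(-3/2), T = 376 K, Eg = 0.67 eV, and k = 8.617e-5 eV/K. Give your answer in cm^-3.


Step 1: Compute kT = 8.617e-5 * 376 = 0.03239992 eV
Step 2: Exponent = -Eg/(2kT) = -0.67/(2*0.03239992) = -10.33953
Step 3: T^(3/2) = 376^1.5 = 7290.91
Step 4: ni = 5e15 * 7290.91 * exp(-10.33953) = 1.18e+15 cm^-3

1.18e+15


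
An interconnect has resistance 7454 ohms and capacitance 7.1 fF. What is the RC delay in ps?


Step 1: tau = R * C
Step 2: tau = 7454 * 7.1 fF = 7454 * 7.1e-15 F
Step 3: tau = 5.29234e-11 s = 52.9234 ps

52.9234


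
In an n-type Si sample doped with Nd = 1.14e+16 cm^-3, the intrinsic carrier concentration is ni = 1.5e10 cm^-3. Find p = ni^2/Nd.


Step 1: Since Nd >> ni, n ≈ Nd = 1.14e+16 cm^-3
Step 2: p = ni^2 / n = (1.5e10)^2 / 1.14e+16
Step 3: p = 2.25e20 / 1.14e+16 = 1.97e+04 cm^-3

1.97e+04


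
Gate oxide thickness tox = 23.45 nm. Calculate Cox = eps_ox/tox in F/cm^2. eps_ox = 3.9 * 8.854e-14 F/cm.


Step 1: eps_ox = 3.9 * 8.854e-14 = 3.45306e-13 F/cm
Step 2: tox in cm = 23.45 nm * 1e-7 = 2.3450e-06 cm
Step 3: Cox = 3.45306e-13 / 2.3450e-06 = 1.47e-07 F/cm^2

1.47e-07


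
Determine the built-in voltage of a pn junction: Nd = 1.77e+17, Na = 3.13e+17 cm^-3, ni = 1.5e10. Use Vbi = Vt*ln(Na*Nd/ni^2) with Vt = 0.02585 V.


Step 1: Compute Na*Nd/ni^2 = 3.13e+17 * 1.77e+17 / (1.5e10)^2 = 2.4623e+14
Step 2: ln(2.4623e+14) = 33.1373
Step 3: Vbi = 0.02585 * 33.1373 = 0.857 V

0.857


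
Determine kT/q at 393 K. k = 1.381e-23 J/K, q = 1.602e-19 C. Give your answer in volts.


Step 1: kT = 1.381e-23 * 393 = 5.42733e-21 J
Step 2: Vt = kT/q = 5.42733e-21 / 1.602e-19
Step 3: Vt = 0.03388 V

0.03388


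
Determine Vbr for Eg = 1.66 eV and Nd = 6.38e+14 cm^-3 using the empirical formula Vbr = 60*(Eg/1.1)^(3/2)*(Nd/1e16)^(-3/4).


Step 1: Eg/1.1 = 1.66/1.1 = 1.509091
Step 2: (Eg/1.1)^1.5 = 1.509091^1.5 = 1.853844
Step 3: (Nd/1e16)^(-0.75) = (0.0638)^(-0.75) = 7.877429
Step 4: Vbr = 60 * 1.853844 * 7.877429 = 876.2 V

876.2


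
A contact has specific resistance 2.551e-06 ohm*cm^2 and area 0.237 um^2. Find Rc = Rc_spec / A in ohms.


Step 1: Convert area to cm^2: 0.237 um^2 = 2.3700e-09 cm^2
Step 2: Rc = Rc_spec / A = 2.551e-06 / 2.3700e-09
Step 3: Rc = 1.08e+03 ohms

1.08e+03


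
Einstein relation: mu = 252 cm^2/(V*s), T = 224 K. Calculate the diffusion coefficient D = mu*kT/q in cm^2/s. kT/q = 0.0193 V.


Step 1: D = mu * (kT/q)
Step 2: D = 252 * 0.0193
Step 3: D = 4.86 cm^2/s

4.86


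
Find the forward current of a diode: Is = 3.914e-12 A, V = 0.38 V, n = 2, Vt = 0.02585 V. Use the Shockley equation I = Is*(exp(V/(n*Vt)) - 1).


Step 1: V/(n*Vt) = 0.38/(2*0.02585) = 7.3501
Step 2: exp(7.3501) = 1.5564e+03
Step 3: I = 3.914e-12 * (1.5564e+03 - 1) = 6.09e-09 A

6.09e-09


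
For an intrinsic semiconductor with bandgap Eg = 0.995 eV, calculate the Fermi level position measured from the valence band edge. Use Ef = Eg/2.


Step 1: For an intrinsic semiconductor, the Fermi level sits at midgap.
Step 2: Ef = Eg / 2 = 0.995 / 2 = 0.4975 eV

0.4975


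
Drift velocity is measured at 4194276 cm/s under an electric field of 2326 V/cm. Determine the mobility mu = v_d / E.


Step 1: mu = v_d / E
Step 2: mu = 4194276 / 2326
Step 3: mu = 1803.21 cm^2/(V*s)

1803.21


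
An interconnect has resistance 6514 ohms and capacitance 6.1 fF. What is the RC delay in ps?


Step 1: tau = R * C
Step 2: tau = 6514 * 6.1 fF = 6514 * 6.1e-15 F
Step 3: tau = 3.97354e-11 s = 39.7354 ps

39.7354


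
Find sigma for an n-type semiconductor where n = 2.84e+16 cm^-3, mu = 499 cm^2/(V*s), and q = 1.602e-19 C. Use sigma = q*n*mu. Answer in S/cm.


Step 1: sigma = q * n * mu
Step 2: sigma = 1.602e-19 * 2.84e+16 * 499
Step 3: sigma = 2.270e+00 S/cm

2.270e+00


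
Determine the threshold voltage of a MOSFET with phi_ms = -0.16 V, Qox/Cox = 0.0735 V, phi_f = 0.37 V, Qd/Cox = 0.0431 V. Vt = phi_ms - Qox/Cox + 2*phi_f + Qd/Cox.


Step 1: Vt = phi_ms - Qox/Cox + 2*phi_f + Qd/Cox
Step 2: Vt = -0.16 - 0.0735 + 2*0.37 + 0.0431
Step 3: Vt = -0.16 - 0.0735 + 0.74 + 0.0431
Step 4: Vt = 0.5496 V

0.5496


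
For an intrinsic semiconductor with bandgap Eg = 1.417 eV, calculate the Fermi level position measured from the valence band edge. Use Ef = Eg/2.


Step 1: For an intrinsic semiconductor, the Fermi level sits at midgap.
Step 2: Ef = Eg / 2 = 1.417 / 2 = 0.7085 eV

0.7085


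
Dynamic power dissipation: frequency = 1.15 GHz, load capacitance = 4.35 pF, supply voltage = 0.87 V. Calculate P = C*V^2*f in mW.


Step 1: V^2 = 0.87^2 = 0.7569 V^2
Step 2: P = C*V^2*f = 4.35e-12 F * 0.7569 * 1.15e9 Hz
Step 3: P = 3.78639225e-03 W
Step 4: P = 3.786 mW

3.786


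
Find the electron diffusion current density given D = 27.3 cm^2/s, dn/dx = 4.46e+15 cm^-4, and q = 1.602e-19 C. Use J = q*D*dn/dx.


Step 1: J = q * D * (dn/dx)
Step 2: J = 1.602e-19 * 27.3 * 4.46e+15
Step 3: J = 1.95e-02 A/cm^2

1.95e-02


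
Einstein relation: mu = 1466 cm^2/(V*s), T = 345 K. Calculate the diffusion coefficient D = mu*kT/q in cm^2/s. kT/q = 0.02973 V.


Step 1: D = mu * (kT/q)
Step 2: D = 1466 * 0.02973
Step 3: D = 43.58 cm^2/s

43.58


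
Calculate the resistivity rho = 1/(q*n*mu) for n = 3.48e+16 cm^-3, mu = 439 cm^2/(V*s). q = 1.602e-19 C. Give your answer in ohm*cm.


Step 1: sigma = q * n * mu = 1.602e-19 * 3.48e+16 * 439 = 2.44741e+00 S/cm
Step 2: rho = 1 / sigma = 1 / 2.44741e+00 = 0.4086 ohm*cm

0.4086


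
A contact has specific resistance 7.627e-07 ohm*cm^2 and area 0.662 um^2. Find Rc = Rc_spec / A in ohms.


Step 1: Convert area to cm^2: 0.662 um^2 = 6.6200e-09 cm^2
Step 2: Rc = Rc_spec / A = 7.627e-07 / 6.6200e-09
Step 3: Rc = 1.15e+02 ohms

1.15e+02


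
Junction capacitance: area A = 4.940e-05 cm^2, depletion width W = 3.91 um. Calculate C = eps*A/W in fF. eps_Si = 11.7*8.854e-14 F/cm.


Step 1: eps_Si = 11.7 * 8.854e-14 = 1.035918e-12 F/cm
Step 2: W in cm = 3.91 * 1e-4 = 3.91e-04 cm
Step 3: C = 1.035918e-12 * 4.940e-05 / 3.91e-04 = 1.308807e-13 F
Step 4: C = 130.88 fF

130.88


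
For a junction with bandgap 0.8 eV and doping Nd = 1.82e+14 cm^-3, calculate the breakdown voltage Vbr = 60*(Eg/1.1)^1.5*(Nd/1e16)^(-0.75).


Step 1: Eg/1.1 = 0.8/1.1 = 0.727273
Step 2: (Eg/1.1)^1.5 = 0.727273^1.5 = 0.620221
Step 3: (Nd/1e16)^(-0.75) = (0.0182)^(-0.75) = 20.181175
Step 4: Vbr = 60 * 0.620221 * 20.181175 = 751.0 V

751.0


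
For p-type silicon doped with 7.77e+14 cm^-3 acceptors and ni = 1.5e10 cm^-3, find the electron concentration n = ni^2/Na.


Step 1: Majority hole concentration p ≈ Na = 7.77e+14 cm^-3
Step 2: n = ni^2 / Na = (1.5e10)^2 / 7.77e+14
Step 3: n = 2.90e+05 cm^-3

2.90e+05


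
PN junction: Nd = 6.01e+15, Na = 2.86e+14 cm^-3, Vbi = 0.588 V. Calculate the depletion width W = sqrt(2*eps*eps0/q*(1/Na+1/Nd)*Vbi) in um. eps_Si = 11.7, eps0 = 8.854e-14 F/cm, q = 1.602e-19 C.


Step 1: 1/Na + 1/Nd = 1/2.86e+14 + 1/6.01e+15 = 3.66289e-15
Step 2: 2*eps*eps0/q = 2*11.7*8.854e-14/1.602e-19 = 1.293281e+07
Step 3: W^2 = 1.293281e+07 * 3.66289e-15 * 0.588 = 2.78544e-08
Step 4: W = sqrt(2.78544e-08) = 1.669e-04 cm = 1.669 um

1.669


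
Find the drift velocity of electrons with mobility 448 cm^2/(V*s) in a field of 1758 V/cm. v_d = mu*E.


Step 1: v_d = mu * E
Step 2: v_d = 448 * 1758 = 787584
Step 3: v_d = 7.88e+05 cm/s

7.88e+05


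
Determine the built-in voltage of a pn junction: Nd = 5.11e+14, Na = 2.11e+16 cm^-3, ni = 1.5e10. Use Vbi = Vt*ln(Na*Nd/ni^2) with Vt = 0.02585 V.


Step 1: Compute Na*Nd/ni^2 = 2.11e+16 * 5.11e+14 / (1.5e10)^2 = 4.7920e+10
Step 2: ln(4.7920e+10) = 24.5928
Step 3: Vbi = 0.02585 * 24.5928 = 0.636 V

0.636


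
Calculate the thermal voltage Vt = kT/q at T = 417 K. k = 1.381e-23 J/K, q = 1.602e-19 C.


Step 1: kT = 1.381e-23 * 417 = 5.75877e-21 J
Step 2: Vt = kT/q = 5.75877e-21 / 1.602e-19
Step 3: Vt = 0.03595 V

0.03595


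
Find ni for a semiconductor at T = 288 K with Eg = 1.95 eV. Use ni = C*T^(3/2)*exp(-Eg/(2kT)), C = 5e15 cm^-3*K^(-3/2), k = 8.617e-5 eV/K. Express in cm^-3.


Step 1: Compute kT = 8.617e-5 * 288 = 0.02481696 eV
Step 2: Exponent = -Eg/(2kT) = -1.95/(2*0.02481696) = -39.28765
Step 3: T^(3/2) = 288^1.5 = 4887.52
Step 4: ni = 5e15 * 4887.52 * exp(-39.28765) = 2.12e+02 cm^-3

2.12e+02


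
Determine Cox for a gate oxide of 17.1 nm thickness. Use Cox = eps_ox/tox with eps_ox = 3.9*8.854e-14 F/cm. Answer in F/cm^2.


Step 1: eps_ox = 3.9 * 8.854e-14 = 3.45306e-13 F/cm
Step 2: tox in cm = 17.1 nm * 1e-7 = 1.7100e-06 cm
Step 3: Cox = 3.45306e-13 / 1.7100e-06 = 2.02e-07 F/cm^2

2.02e-07


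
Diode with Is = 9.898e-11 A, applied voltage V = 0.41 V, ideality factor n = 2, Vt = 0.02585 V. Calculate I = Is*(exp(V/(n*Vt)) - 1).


Step 1: V/(n*Vt) = 0.41/(2*0.02585) = 7.9304
Step 2: exp(7.9304) = 2.7805e+03
Step 3: I = 9.898e-11 * (2.7805e+03 - 1) = 2.75e-07 A

2.75e-07


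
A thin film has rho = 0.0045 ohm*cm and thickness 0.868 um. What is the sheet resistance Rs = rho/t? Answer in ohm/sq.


Step 1: Convert thickness to cm: t = 0.868 um = 8.6800e-05 cm
Step 2: Rs = rho / t = 0.0045 / 8.6800e-05
Step 3: Rs = 51.8 ohm/sq

51.8


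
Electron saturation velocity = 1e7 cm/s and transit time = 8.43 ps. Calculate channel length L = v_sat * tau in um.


Step 1: tau in seconds = 8.43 ps * 1e-12 = 8.4300e-12 s
Step 2: L = v_sat * tau = 1e7 * 8.4300e-12 = 8.4300e-05 cm
Step 3: L in um = 8.4300e-05 * 1e4 = 0.843 um

0.843


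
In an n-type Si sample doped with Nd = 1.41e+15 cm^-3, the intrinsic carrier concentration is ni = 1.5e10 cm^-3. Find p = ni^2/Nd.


Step 1: Since Nd >> ni, n ≈ Nd = 1.41e+15 cm^-3
Step 2: p = ni^2 / n = (1.5e10)^2 / 1.41e+15
Step 3: p = 2.25e20 / 1.41e+15 = 1.60e+05 cm^-3

1.60e+05


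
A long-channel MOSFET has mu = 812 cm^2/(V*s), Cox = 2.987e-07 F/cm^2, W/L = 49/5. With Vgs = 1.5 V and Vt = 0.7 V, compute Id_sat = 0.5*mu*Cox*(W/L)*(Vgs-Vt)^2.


Step 1: Overdrive voltage Vov = Vgs - Vt = 1.5 - 0.7 = 0.8 V
Step 2: W/L = 49/5 = 9.8
Step 3: Id = 0.5 * 812 * 2.987e-07 * 9.8 * 0.8^2
Step 4: Id = 7.61e-04 A

7.61e-04


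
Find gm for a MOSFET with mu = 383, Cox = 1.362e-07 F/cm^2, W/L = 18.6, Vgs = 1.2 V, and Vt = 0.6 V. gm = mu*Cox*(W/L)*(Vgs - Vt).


Step 1: Vov = Vgs - Vt = 1.2 - 0.6 = 0.6 V
Step 2: gm = mu * Cox * (W/L) * Vov
Step 3: gm = 383 * 1.362e-07 * 18.6 * 0.6 = 5.82e-04 S

5.82e-04


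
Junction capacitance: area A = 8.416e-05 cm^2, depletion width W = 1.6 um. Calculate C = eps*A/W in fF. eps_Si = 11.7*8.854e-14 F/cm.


Step 1: eps_Si = 11.7 * 8.854e-14 = 1.035918e-12 F/cm
Step 2: W in cm = 1.6 * 1e-4 = 1.60e-04 cm
Step 3: C = 1.035918e-12 * 8.416e-05 / 1.60e-04 = 5.448929e-13 F
Step 4: C = 544.89 fF

544.89


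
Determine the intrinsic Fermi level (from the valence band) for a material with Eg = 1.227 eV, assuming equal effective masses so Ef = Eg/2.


Step 1: For an intrinsic semiconductor, the Fermi level sits at midgap.
Step 2: Ef = Eg / 2 = 1.227 / 2 = 0.6135 eV

0.6135


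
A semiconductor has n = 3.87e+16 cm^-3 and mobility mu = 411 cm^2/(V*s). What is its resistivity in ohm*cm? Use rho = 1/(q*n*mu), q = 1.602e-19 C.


Step 1: sigma = q * n * mu = 1.602e-19 * 3.87e+16 * 411 = 2.54809e+00 S/cm
Step 2: rho = 1 / sigma = 1 / 2.54809e+00 = 0.3925 ohm*cm

0.3925


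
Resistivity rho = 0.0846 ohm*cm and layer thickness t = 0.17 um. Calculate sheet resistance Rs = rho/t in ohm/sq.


Step 1: Convert thickness to cm: t = 0.17 um = 1.7000e-05 cm
Step 2: Rs = rho / t = 0.0846 / 1.7000e-05
Step 3: Rs = 4976.5 ohm/sq

4976.5


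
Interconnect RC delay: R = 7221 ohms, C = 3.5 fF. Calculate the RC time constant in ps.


Step 1: tau = R * C
Step 2: tau = 7221 * 3.5 fF = 7221 * 3.5e-15 F
Step 3: tau = 2.52735e-11 s = 25.2735 ps

25.2735


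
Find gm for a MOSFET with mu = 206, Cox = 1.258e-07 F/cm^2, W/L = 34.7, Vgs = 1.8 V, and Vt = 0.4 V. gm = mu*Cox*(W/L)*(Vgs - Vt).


Step 1: Vov = Vgs - Vt = 1.8 - 0.4 = 1.4 V
Step 2: gm = mu * Cox * (W/L) * Vov
Step 3: gm = 206 * 1.258e-07 * 34.7 * 1.4 = 1.26e-03 S

1.26e-03


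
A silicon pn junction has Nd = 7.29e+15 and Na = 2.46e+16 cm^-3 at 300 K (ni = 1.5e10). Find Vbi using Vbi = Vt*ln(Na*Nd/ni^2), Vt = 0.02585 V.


Step 1: Compute Na*Nd/ni^2 = 2.46e+16 * 7.29e+15 / (1.5e10)^2 = 7.9704e+11
Step 2: ln(7.9704e+11) = 27.4042
Step 3: Vbi = 0.02585 * 27.4042 = 0.708 V

0.708


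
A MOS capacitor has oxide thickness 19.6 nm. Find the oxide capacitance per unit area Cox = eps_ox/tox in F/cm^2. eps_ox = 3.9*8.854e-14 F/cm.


Step 1: eps_ox = 3.9 * 8.854e-14 = 3.45306e-13 F/cm
Step 2: tox in cm = 19.6 nm * 1e-7 = 1.9600e-06 cm
Step 3: Cox = 3.45306e-13 / 1.9600e-06 = 1.76e-07 F/cm^2

1.76e-07


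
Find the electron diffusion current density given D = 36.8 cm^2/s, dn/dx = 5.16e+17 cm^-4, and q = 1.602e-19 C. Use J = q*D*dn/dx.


Step 1: J = q * D * (dn/dx)
Step 2: J = 1.602e-19 * 36.8 * 5.16e+17
Step 3: J = 3.04e+00 A/cm^2

3.04e+00


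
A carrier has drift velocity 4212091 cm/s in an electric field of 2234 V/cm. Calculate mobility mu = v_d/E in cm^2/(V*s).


Step 1: mu = v_d / E
Step 2: mu = 4212091 / 2234
Step 3: mu = 1885.45 cm^2/(V*s)

1885.45


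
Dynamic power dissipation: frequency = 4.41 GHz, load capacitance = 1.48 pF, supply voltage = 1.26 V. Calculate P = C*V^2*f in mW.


Step 1: V^2 = 1.26^2 = 1.5876 V^2
Step 2: P = C*V^2*f = 1.48e-12 F * 1.5876 * 4.41e9 Hz
Step 3: P = 1.036194768e-02 W
Step 4: P = 10.362 mW

10.362


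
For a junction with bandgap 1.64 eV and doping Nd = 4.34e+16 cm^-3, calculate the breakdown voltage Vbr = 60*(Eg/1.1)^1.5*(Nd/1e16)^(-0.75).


Step 1: Eg/1.1 = 1.64/1.1 = 1.490909
Step 2: (Eg/1.1)^1.5 = 1.490909^1.5 = 1.820441
Step 3: (Nd/1e16)^(-0.75) = (4.34)^(-0.75) = 0.332570
Step 4: Vbr = 60 * 1.820441 * 0.332570 = 36.3 V

36.3


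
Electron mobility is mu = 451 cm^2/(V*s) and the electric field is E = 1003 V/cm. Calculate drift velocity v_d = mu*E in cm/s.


Step 1: v_d = mu * E
Step 2: v_d = 451 * 1003 = 452353
Step 3: v_d = 4.52e+05 cm/s

4.52e+05


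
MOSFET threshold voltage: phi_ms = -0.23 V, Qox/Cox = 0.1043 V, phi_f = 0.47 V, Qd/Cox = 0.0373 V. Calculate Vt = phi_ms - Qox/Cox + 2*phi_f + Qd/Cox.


Step 1: Vt = phi_ms - Qox/Cox + 2*phi_f + Qd/Cox
Step 2: Vt = -0.23 - 0.1043 + 2*0.47 + 0.0373
Step 3: Vt = -0.23 - 0.1043 + 0.94 + 0.0373
Step 4: Vt = 0.643 V

0.643


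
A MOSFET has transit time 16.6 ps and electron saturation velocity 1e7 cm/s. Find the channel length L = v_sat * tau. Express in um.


Step 1: tau in seconds = 16.6 ps * 1e-12 = 1.6600e-11 s
Step 2: L = v_sat * tau = 1e7 * 1.6600e-11 = 1.6600e-04 cm
Step 3: L in um = 1.6600e-04 * 1e4 = 1.66 um

1.66


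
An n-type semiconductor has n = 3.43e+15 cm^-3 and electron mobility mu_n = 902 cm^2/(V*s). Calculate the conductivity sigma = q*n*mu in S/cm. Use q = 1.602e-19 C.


Step 1: sigma = q * n * mu
Step 2: sigma = 1.602e-19 * 3.43e+15 * 902
Step 3: sigma = 4.956e-01 S/cm

4.956e-01


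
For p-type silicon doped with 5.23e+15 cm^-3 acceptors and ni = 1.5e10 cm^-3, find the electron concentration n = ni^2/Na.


Step 1: Majority hole concentration p ≈ Na = 5.23e+15 cm^-3
Step 2: n = ni^2 / Na = (1.5e10)^2 / 5.23e+15
Step 3: n = 4.30e+04 cm^-3

4.30e+04


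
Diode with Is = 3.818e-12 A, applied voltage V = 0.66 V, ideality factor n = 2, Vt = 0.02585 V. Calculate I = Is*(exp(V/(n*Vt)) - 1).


Step 1: V/(n*Vt) = 0.66/(2*0.02585) = 12.7660
Step 2: exp(12.7660) = 3.5011e+05
Step 3: I = 3.818e-12 * (3.5011e+05 - 1) = 1.34e-06 A

1.34e-06


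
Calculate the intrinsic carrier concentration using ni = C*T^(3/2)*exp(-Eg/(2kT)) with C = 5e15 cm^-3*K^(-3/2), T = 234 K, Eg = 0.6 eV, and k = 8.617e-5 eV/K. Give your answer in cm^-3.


Step 1: Compute kT = 8.617e-5 * 234 = 0.02016378 eV
Step 2: Exponent = -Eg/(2kT) = -0.6/(2*0.02016378) = -14.87816
Step 3: T^(3/2) = 234^1.5 = 3579.51
Step 4: ni = 5e15 * 3579.51 * exp(-14.87816) = 6.18e+12 cm^-3

6.18e+12


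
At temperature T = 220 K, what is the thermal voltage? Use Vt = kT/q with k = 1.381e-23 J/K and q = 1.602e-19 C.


Step 1: kT = 1.381e-23 * 220 = 3.0382e-21 J
Step 2: Vt = kT/q = 3.0382e-21 / 1.602e-19
Step 3: Vt = 0.01897 V

0.01897


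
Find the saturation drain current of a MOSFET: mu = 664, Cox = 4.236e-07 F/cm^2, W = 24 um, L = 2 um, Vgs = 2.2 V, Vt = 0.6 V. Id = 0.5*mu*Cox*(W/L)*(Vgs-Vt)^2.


Step 1: Overdrive voltage Vov = Vgs - Vt = 2.2 - 0.6 = 1.6 V
Step 2: W/L = 24/2 = 12
Step 3: Id = 0.5 * 664 * 4.236e-07 * 12 * 1.6^2
Step 4: Id = 4.32e-03 A

4.32e-03


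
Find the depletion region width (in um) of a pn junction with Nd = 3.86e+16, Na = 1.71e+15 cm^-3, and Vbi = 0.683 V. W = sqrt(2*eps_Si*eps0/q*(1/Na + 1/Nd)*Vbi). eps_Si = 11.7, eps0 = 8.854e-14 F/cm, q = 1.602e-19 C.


Step 1: 1/Na + 1/Nd = 1/1.71e+15 + 1/3.86e+16 = 6.10702e-16
Step 2: 2*eps*eps0/q = 2*11.7*8.854e-14/1.602e-19 = 1.293281e+07
Step 3: W^2 = 1.293281e+07 * 6.10702e-16 * 0.683 = 5.39440e-09
Step 4: W = sqrt(5.39440e-09) = 7.345e-05 cm = 0.7345 um

0.7345


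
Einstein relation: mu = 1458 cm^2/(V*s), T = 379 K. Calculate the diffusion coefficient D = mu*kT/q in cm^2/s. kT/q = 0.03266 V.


Step 1: D = mu * (kT/q)
Step 2: D = 1458 * 0.03266
Step 3: D = 47.62 cm^2/s

47.62


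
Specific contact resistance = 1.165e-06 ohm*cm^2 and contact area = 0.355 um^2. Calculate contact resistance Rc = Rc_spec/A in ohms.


Step 1: Convert area to cm^2: 0.355 um^2 = 3.5500e-09 cm^2
Step 2: Rc = Rc_spec / A = 1.165e-06 / 3.5500e-09
Step 3: Rc = 3.28e+02 ohms

3.28e+02


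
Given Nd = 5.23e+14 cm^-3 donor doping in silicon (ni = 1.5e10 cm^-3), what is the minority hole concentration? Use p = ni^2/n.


Step 1: Since Nd >> ni, n ≈ Nd = 5.23e+14 cm^-3
Step 2: p = ni^2 / n = (1.5e10)^2 / 5.23e+14
Step 3: p = 2.25e20 / 5.23e+14 = 4.30e+05 cm^-3

4.30e+05


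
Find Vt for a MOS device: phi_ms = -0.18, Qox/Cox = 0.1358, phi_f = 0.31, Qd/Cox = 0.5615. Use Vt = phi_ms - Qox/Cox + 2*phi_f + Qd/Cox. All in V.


Step 1: Vt = phi_ms - Qox/Cox + 2*phi_f + Qd/Cox
Step 2: Vt = -0.18 - 0.1358 + 2*0.31 + 0.5615
Step 3: Vt = -0.18 - 0.1358 + 0.62 + 0.5615
Step 4: Vt = 0.8657 V

0.8657


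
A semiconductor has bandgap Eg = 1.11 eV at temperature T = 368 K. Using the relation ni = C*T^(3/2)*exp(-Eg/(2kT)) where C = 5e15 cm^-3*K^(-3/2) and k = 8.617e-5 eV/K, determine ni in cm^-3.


Step 1: Compute kT = 8.617e-5 * 368 = 0.03171056 eV
Step 2: Exponent = -Eg/(2kT) = -1.11/(2*0.03171056) = -17.50206
Step 3: T^(3/2) = 368^1.5 = 7059.46
Step 4: ni = 5e15 * 7059.46 * exp(-17.50206) = 8.84e+11 cm^-3

8.84e+11


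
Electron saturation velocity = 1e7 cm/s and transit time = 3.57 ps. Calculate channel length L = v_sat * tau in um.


Step 1: tau in seconds = 3.57 ps * 1e-12 = 3.5700e-12 s
Step 2: L = v_sat * tau = 1e7 * 3.5700e-12 = 3.5700e-05 cm
Step 3: L in um = 3.5700e-05 * 1e4 = 0.357 um

0.357


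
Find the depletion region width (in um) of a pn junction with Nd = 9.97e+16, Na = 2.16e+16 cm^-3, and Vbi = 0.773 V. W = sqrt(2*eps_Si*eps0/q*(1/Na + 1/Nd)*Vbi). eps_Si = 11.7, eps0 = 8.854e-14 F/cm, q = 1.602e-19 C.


Step 1: 1/Na + 1/Nd = 1/2.16e+16 + 1/9.97e+16 = 5.63264e-17
Step 2: 2*eps*eps0/q = 2*11.7*8.854e-14/1.602e-19 = 1.293281e+07
Step 3: W^2 = 1.293281e+07 * 5.63264e-17 * 0.773 = 5.63099e-10
Step 4: W = sqrt(5.63099e-10) = 2.373e-05 cm = 0.2373 um

0.2373


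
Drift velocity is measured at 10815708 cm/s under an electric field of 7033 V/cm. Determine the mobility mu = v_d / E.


Step 1: mu = v_d / E
Step 2: mu = 10815708 / 7033
Step 3: mu = 1537.85 cm^2/(V*s)

1537.85


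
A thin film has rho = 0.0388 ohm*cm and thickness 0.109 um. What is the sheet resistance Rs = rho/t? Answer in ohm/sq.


Step 1: Convert thickness to cm: t = 0.109 um = 1.0900e-05 cm
Step 2: Rs = rho / t = 0.0388 / 1.0900e-05
Step 3: Rs = 3559.6 ohm/sq

3559.6


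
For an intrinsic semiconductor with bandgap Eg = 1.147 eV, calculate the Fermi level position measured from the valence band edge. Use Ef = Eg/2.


Step 1: For an intrinsic semiconductor, the Fermi level sits at midgap.
Step 2: Ef = Eg / 2 = 1.147 / 2 = 0.5735 eV

0.5735


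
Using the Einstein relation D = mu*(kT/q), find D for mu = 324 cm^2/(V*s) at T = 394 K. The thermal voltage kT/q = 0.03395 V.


Step 1: D = mu * (kT/q)
Step 2: D = 324 * 0.03395
Step 3: D = 11.0 cm^2/s

11.0


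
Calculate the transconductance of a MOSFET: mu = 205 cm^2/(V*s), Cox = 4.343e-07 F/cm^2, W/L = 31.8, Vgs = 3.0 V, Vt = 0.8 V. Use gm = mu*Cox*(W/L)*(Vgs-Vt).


Step 1: Vov = Vgs - Vt = 3.0 - 0.8 = 2.2 V
Step 2: gm = mu * Cox * (W/L) * Vov
Step 3: gm = 205 * 4.343e-07 * 31.8 * 2.2 = 6.23e-03 S

6.23e-03


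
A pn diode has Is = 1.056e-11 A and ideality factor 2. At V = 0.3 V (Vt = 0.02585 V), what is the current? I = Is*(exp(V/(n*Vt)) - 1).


Step 1: V/(n*Vt) = 0.3/(2*0.02585) = 5.8027
Step 2: exp(5.8027) = 3.3119e+02
Step 3: I = 1.056e-11 * (3.3119e+02 - 1) = 3.49e-09 A

3.49e-09


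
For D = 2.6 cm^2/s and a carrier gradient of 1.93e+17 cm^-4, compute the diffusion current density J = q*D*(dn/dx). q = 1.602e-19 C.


Step 1: J = q * D * (dn/dx)
Step 2: J = 1.602e-19 * 2.6 * 1.93e+17
Step 3: J = 8.04e-02 A/cm^2

8.04e-02


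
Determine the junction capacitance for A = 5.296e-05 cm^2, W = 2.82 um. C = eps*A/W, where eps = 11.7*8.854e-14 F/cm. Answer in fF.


Step 1: eps_Si = 11.7 * 8.854e-14 = 1.035918e-12 F/cm
Step 2: W in cm = 2.82 * 1e-4 = 2.82e-04 cm
Step 3: C = 1.035918e-12 * 5.296e-05 / 2.82e-04 = 1.945469e-13 F
Step 4: C = 194.55 fF

194.55


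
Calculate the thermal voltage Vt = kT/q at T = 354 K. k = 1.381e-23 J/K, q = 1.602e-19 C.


Step 1: kT = 1.381e-23 * 354 = 4.88874e-21 J
Step 2: Vt = kT/q = 4.88874e-21 / 1.602e-19
Step 3: Vt = 0.03052 V

0.03052


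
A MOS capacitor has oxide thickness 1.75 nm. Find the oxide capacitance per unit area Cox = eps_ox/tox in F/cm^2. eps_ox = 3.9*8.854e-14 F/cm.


Step 1: eps_ox = 3.9 * 8.854e-14 = 3.45306e-13 F/cm
Step 2: tox in cm = 1.75 nm * 1e-7 = 1.7500e-07 cm
Step 3: Cox = 3.45306e-13 / 1.7500e-07 = 1.97e-06 F/cm^2

1.97e-06


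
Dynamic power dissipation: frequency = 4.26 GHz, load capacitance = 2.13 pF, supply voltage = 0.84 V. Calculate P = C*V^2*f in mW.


Step 1: V^2 = 0.84^2 = 0.7056 V^2
Step 2: P = C*V^2*f = 2.13e-12 F * 0.7056 * 4.26e9 Hz
Step 3: P = 6.40247328e-03 W
Step 4: P = 6.402 mW

6.402


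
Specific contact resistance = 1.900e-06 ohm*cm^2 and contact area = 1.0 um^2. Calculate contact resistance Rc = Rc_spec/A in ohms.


Step 1: Convert area to cm^2: 1.0 um^2 = 1.0000e-08 cm^2
Step 2: Rc = Rc_spec / A = 1.900e-06 / 1.0000e-08
Step 3: Rc = 1.90e+02 ohms

1.90e+02


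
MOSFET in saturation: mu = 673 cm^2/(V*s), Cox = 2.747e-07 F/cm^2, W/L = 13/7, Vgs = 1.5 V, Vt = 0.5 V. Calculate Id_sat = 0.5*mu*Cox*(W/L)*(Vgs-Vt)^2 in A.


Step 1: Overdrive voltage Vov = Vgs - Vt = 1.5 - 0.5 = 1.0 V
Step 2: W/L = 13/7 = 1.85714
Step 3: Id = 0.5 * 673 * 2.747e-07 * 1.85714 * 1.0^2
Step 4: Id = 1.72e-04 A

1.72e-04


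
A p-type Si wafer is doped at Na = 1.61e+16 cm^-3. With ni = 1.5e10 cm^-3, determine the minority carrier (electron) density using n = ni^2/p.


Step 1: Majority hole concentration p ≈ Na = 1.61e+16 cm^-3
Step 2: n = ni^2 / Na = (1.5e10)^2 / 1.61e+16
Step 3: n = 1.40e+04 cm^-3

1.40e+04


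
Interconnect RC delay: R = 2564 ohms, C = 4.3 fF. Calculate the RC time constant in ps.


Step 1: tau = R * C
Step 2: tau = 2564 * 4.3 fF = 2564 * 4.3e-15 F
Step 3: tau = 1.10252e-11 s = 11.0252 ps

11.0252


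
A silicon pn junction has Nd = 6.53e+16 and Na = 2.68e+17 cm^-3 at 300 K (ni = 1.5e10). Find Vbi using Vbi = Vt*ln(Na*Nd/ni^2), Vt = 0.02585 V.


Step 1: Compute Na*Nd/ni^2 = 2.68e+17 * 6.53e+16 / (1.5e10)^2 = 7.7780e+13
Step 2: ln(7.7780e+13) = 31.9849
Step 3: Vbi = 0.02585 * 31.9849 = 0.827 V

0.827


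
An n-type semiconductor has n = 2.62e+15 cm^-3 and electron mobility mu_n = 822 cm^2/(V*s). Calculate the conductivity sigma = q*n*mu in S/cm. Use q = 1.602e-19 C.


Step 1: sigma = q * n * mu
Step 2: sigma = 1.602e-19 * 2.62e+15 * 822
Step 3: sigma = 3.450e-01 S/cm

3.450e-01
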